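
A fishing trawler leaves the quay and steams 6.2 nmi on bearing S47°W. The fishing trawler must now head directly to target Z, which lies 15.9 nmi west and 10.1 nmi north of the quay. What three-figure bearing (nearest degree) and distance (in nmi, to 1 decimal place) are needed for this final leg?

Leg 1 (S47°W, 6.2 nmi): east 6.2 sin 227° = -4.53, north 6.2 cos 227° = -4.23
Current position: (-4.53, -4.23). Target: (-15.9, 10.1). Remaining: Δeast = -11.37, Δnorth = 14.33.
Bearing = atan2(-11.37, 14.33) mod 360° = 321.58°; distance = √((-11.37)² + (14.33)²) = 18.289 nmi.

322°, 18.3 nmi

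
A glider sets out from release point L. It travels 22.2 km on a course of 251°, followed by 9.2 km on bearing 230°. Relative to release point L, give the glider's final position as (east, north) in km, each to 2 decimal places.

(-28.04, -13.14)

Leg 1 (251°, 22.2 km): east 22.2 sin 251° = -20.99, north 22.2 cos 251° = -7.23
Leg 2 (230°, 9.2 km): east 9.2 sin 230° = -7.05, north 9.2 cos 230° = -5.91
Summing: -28.04 km east, -13.14 km north → (-28.04, -13.14).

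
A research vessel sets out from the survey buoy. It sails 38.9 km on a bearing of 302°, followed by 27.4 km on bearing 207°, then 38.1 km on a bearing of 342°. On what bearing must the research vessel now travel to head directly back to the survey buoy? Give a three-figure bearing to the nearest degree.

120°

Leg 1 (302°, 38.9 km): east 38.9 sin 302° = -32.99, north 38.9 cos 302° = 20.61
Leg 2 (207°, 27.4 km): east 27.4 sin 207° = -12.44, north 27.4 cos 207° = -24.41
Leg 3 (342°, 38.1 km): east 38.1 sin 342° = -11.77, north 38.1 cos 342° = 36.24
Net displacement: -57.20 east, 32.44 north. Direction back to start is (57.20, -32.44): bearing = atan2(57.20, -32.44) mod 360° = 119.55° ≈ 120°.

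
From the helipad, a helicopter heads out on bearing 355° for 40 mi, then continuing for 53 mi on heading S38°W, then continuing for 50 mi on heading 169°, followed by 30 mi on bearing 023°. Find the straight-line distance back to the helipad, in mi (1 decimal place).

27.7 mi

Leg 1 (355°, 40 mi): east 40 sin 355° = -3.49, north 40 cos 355° = 39.85
Leg 2 (S38°W, 53 mi): east 53 sin 218° = -32.63, north 53 cos 218° = -41.76
Leg 3 (169°, 50 mi): east 50 sin 169° = 9.54, north 50 cos 169° = -49.08
Leg 4 (023°, 30 mi): east 30 sin 23° = 11.72, north 30 cos 23° = 27.62
Net: -14.85 east, -23.38 north. Distance = √((-14.85)² + (-23.38)²) = 27.702 mi.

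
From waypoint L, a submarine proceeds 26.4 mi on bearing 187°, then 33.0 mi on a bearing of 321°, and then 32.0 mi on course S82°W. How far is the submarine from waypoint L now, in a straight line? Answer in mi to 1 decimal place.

Leg 1 (187°, 26.4 mi): east 26.4 sin 187° = -3.22, north 26.4 cos 187° = -26.20
Leg 2 (321°, 33.0 mi): east 33.0 sin 321° = -20.77, north 33.0 cos 321° = 25.65
Leg 3 (S82°W, 32.0 mi): east 32.0 sin 262° = -31.69, north 32.0 cos 262° = -4.45
Net: -55.67 east, -5.01 north. Distance = √((-55.67)² + (-5.01)²) = 55.899 mi.

55.9 mi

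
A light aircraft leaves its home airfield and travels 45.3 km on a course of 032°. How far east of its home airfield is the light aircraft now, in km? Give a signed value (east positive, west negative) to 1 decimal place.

24.0 km

Leg 1 (032°, 45.3 km): east 45.3 sin 32° = 24.01, north 45.3 cos 32° = 38.42
Net east component: 24.01 km.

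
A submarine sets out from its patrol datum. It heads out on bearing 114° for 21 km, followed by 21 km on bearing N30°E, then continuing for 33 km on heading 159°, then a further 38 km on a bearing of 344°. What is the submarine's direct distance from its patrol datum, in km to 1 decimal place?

34.6 km

Leg 1 (114°, 21 km): east 21 sin 114° = 19.18, north 21 cos 114° = -8.54
Leg 2 (N30°E, 21 km): east 21 sin 30° = 10.50, north 21 cos 30° = 18.19
Leg 3 (159°, 33 km): east 33 sin 159° = 11.83, north 33 cos 159° = -30.81
Leg 4 (344°, 38 km): east 38 sin 344° = -10.47, north 38 cos 344° = 36.53
Net: 31.04 east, 15.36 north. Distance = √((31.04)² + (15.36)²) = 34.631 km.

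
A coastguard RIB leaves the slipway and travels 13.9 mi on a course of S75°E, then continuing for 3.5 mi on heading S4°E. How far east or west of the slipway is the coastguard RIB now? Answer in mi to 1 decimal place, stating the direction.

13.7 mi east

Leg 1 (S75°E, 13.9 mi): east 13.9 sin 105° = 13.43, north 13.9 cos 105° = -3.60
Leg 2 (S4°E, 3.5 mi): east 3.5 sin 176° = 0.24, north 3.5 cos 176° = -3.49
Net east component: 13.67 mi.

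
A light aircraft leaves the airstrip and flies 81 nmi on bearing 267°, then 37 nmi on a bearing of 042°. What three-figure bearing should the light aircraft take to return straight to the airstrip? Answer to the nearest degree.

113°

Leg 1 (267°, 81 nmi): east 81 sin 267° = -80.89, north 81 cos 267° = -4.24
Leg 2 (042°, 37 nmi): east 37 sin 42° = 24.76, north 37 cos 42° = 27.50
Net displacement: -56.13 east, 23.26 north. Direction back to start is (56.13, -23.26): bearing = atan2(56.13, -23.26) mod 360° = 112.51° ≈ 113°.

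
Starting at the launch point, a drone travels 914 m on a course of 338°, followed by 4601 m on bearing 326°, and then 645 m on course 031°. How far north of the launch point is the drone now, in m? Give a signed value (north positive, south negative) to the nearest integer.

5215 m

Leg 1 (338°, 914 m): east 914 sin 338° = -342.39, north 914 cos 338° = 847.45
Leg 2 (326°, 4601 m): east 4601 sin 326° = -2572.85, north 4601 cos 326° = 3814.40
Leg 3 (031°, 645 m): east 645 sin 31° = 332.20, north 645 cos 31° = 552.87
Net north component: 5214.72 m.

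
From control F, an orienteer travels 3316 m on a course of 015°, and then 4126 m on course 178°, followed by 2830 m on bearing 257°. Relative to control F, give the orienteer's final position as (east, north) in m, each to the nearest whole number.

Leg 1 (015°, 3316 m): east 3316 sin 15° = 858.24, north 3316 cos 15° = 3203.01
Leg 2 (178°, 4126 m): east 4126 sin 178° = 144.00, north 4126 cos 178° = -4123.49
Leg 3 (257°, 2830 m): east 2830 sin 257° = -2757.47, north 2830 cos 257° = -636.61
Summing: -1755.23 m east, -1557.09 m north → (-1755, -1557).

(-1755, -1557)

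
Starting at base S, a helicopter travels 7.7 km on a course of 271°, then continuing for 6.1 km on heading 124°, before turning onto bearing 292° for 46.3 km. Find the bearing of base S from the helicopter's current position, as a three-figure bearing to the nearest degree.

Leg 1 (271°, 7.7 km): east 7.7 sin 271° = -7.70, north 7.7 cos 271° = 0.13
Leg 2 (124°, 6.1 km): east 6.1 sin 124° = 5.06, north 6.1 cos 124° = -3.41
Leg 3 (292°, 46.3 km): east 46.3 sin 292° = -42.93, north 46.3 cos 292° = 17.34
Net displacement: -45.57 east, 14.07 north. Direction back to start is (45.57, -14.07): bearing = atan2(45.57, -14.07) mod 360° = 107.16° ≈ 107°.

107°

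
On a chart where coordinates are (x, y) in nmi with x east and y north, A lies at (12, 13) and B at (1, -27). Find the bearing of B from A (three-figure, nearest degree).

Δeast = 1 − 12 = -11.00; Δnorth = -27 − 13 = -40.00.
Bearing = atan2(Δeast, Δnorth) mod 360° = 195.38° ≈ 195°.

195°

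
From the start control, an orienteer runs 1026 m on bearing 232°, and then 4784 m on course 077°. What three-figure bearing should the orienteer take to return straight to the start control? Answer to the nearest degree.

263°

Leg 1 (232°, 1026 m): east 1026 sin 232° = -808.50, north 1026 cos 232° = -631.67
Leg 2 (077°, 4784 m): east 4784 sin 77° = 4661.39, north 4784 cos 77° = 1076.17
Net displacement: 3852.89 east, 444.50 north. Direction back to start is (-3852.89, -444.50): bearing = atan2(-3852.89, -444.50) mod 360° = 263.42° ≈ 263°.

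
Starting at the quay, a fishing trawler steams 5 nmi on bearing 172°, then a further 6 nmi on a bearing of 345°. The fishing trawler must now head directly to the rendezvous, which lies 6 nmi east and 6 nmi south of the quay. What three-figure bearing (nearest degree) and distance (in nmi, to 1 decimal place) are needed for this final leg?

135°, 9.7 nmi

Leg 1 (172°, 5 nmi): east 5 sin 172° = 0.70, north 5 cos 172° = -4.95
Leg 2 (345°, 6 nmi): east 6 sin 345° = -1.55, north 6 cos 345° = 5.80
Current position: (-0.86, 0.84). Target: (6, -6). Remaining: Δeast = 6.86, Δnorth = -6.84.
Bearing = atan2(6.86, -6.84) mod 360° = 134.95°; distance = √((6.86)² + (-6.84)²) = 9.688 nmi.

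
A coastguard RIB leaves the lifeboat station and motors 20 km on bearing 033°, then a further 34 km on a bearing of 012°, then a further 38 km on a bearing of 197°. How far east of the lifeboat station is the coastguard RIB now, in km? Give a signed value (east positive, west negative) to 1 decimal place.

Leg 1 (033°, 20 km): east 20 sin 33° = 10.89, north 20 cos 33° = 16.77
Leg 2 (012°, 34 km): east 34 sin 12° = 7.07, north 34 cos 12° = 33.26
Leg 3 (197°, 38 km): east 38 sin 197° = -11.11, north 38 cos 197° = -36.34
Net east component: 6.85 km.

6.9 km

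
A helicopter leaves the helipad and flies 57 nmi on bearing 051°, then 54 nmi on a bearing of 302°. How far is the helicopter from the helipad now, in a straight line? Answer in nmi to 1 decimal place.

Leg 1 (051°, 57 nmi): east 57 sin 51° = 44.30, north 57 cos 51° = 35.87
Leg 2 (302°, 54 nmi): east 54 sin 302° = -45.79, north 54 cos 302° = 28.62
Net: -1.50 east, 64.49 north. Distance = √((-1.50)² + (64.49)²) = 64.504 nmi.

64.5 nmi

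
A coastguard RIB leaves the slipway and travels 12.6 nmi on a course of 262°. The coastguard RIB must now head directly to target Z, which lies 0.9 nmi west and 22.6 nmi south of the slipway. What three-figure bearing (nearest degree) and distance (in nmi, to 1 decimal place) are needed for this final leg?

Leg 1 (262°, 12.6 nmi): east 12.6 sin 262° = -12.48, north 12.6 cos 262° = -1.75
Current position: (-12.48, -1.75). Target: (-0.9, -22.6). Remaining: Δeast = 11.58, Δnorth = -20.85.
Bearing = atan2(11.58, -20.85) mod 360° = 150.95°; distance = √((11.58)² + (-20.85)²) = 23.846 nmi.

151°, 23.8 nmi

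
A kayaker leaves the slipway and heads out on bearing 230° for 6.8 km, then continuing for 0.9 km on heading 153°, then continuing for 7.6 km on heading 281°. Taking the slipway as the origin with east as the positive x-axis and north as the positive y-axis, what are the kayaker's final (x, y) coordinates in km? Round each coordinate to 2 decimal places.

Leg 1 (230°, 6.8 km): east 6.8 sin 230° = -5.21, north 6.8 cos 230° = -4.37
Leg 2 (153°, 0.9 km): east 0.9 sin 153° = 0.41, north 0.9 cos 153° = -0.80
Leg 3 (281°, 7.6 km): east 7.6 sin 281° = -7.46, north 7.6 cos 281° = 1.45
Summing: -12.26 km east, -3.72 km north → (-12.26, -3.72).

(-12.26, -3.72)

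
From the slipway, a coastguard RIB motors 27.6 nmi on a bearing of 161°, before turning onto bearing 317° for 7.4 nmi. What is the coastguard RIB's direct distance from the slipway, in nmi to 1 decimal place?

Leg 1 (161°, 27.6 nmi): east 27.6 sin 161° = 8.99, north 27.6 cos 161° = -26.10
Leg 2 (317°, 7.4 nmi): east 7.4 sin 317° = -5.05, north 7.4 cos 317° = 5.41
Net: 3.94 east, -20.68 north. Distance = √((3.94)² + (-20.68)²) = 21.056 nmi.

21.1 nmi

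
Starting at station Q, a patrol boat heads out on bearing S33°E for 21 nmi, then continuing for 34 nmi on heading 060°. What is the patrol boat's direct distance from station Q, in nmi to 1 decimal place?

Leg 1 (S33°E, 21 nmi): east 21 sin 147° = 11.44, north 21 cos 147° = -17.61
Leg 2 (060°, 34 nmi): east 34 sin 60° = 29.44, north 34 cos 60° = 17.00
Net: 40.88 east, -0.61 north. Distance = √((40.88)² + (-0.61)²) = 40.887 nmi.

40.9 nmi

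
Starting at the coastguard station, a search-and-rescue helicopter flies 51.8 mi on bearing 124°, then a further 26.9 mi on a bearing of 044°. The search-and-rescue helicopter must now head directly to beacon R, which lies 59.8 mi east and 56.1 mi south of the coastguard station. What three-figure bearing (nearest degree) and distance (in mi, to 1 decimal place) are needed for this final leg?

182°, 46.5 mi

Leg 1 (124°, 51.8 mi): east 51.8 sin 124° = 42.94, north 51.8 cos 124° = -28.97
Leg 2 (044°, 26.9 mi): east 26.9 sin 44° = 18.69, north 26.9 cos 44° = 19.35
Current position: (61.63, -9.62). Target: (59.8, -56.1). Remaining: Δeast = -1.83, Δnorth = -46.48.
Bearing = atan2(-1.83, -46.48) mod 360° = 182.26°; distance = √((-1.83)² + (-46.48)²) = 46.520 mi.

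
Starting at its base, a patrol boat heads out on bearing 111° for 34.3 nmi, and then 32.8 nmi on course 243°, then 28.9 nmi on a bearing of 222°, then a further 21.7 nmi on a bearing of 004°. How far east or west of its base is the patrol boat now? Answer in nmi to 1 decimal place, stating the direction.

Leg 1 (111°, 34.3 nmi): east 34.3 sin 111° = 32.02, north 34.3 cos 111° = -12.29
Leg 2 (243°, 32.8 nmi): east 32.8 sin 243° = -29.23, north 32.8 cos 243° = -14.89
Leg 3 (222°, 28.9 nmi): east 28.9 sin 222° = -19.34, north 28.9 cos 222° = -21.48
Leg 4 (004°, 21.7 nmi): east 21.7 sin 4° = 1.51, north 21.7 cos 4° = 21.65
Net east component: -15.03 nmi.

15.0 nmi west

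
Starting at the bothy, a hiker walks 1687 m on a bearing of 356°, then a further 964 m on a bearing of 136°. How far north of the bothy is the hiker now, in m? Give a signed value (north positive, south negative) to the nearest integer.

Leg 1 (356°, 1687 m): east 1687 sin 356° = -117.68, north 1687 cos 356° = 1682.89
Leg 2 (136°, 964 m): east 964 sin 136° = 669.65, north 964 cos 136° = -693.44
Net north component: 989.45 m.

989 m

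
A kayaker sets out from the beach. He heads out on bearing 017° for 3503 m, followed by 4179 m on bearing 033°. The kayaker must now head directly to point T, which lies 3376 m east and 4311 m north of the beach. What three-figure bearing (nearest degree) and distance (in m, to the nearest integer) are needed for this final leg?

Leg 1 (017°, 3503 m): east 3503 sin 17° = 1024.18, north 3503 cos 17° = 3349.94
Leg 2 (033°, 4179 m): east 4179 sin 33° = 2276.05, north 4179 cos 33° = 3504.80
Current position: (3300.22, 6854.74). Target: (3376, 4311). Remaining: Δeast = 75.78, Δnorth = -2543.74.
Bearing = atan2(75.78, -2543.74) mod 360° = 178.29°; distance = √((75.78)² + (-2543.74)²) = 2544.868 m.

178°, 2545 m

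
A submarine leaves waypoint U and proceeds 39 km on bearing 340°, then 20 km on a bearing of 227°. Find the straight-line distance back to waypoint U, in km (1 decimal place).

Leg 1 (340°, 39 km): east 39 sin 340° = -13.34, north 39 cos 340° = 36.65
Leg 2 (227°, 20 km): east 20 sin 227° = -14.63, north 20 cos 227° = -13.64
Net: -27.97 east, 23.01 north. Distance = √((-27.97)² + (23.01)²) = 36.214 km.

36.2 km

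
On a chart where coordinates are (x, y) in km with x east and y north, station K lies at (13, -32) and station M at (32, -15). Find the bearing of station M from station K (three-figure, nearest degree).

Δeast = 32 − 13 = 19.00; Δnorth = -15 − -32 = 17.00.
Bearing = atan2(Δeast, Δnorth) mod 360° = 48.18° ≈ 048°.

048°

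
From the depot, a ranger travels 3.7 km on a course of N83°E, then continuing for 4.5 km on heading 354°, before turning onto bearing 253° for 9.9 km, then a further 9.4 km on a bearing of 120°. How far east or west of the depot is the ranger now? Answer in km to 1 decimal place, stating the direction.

Leg 1 (N83°E, 3.7 km): east 3.7 sin 83° = 3.67, north 3.7 cos 83° = 0.45
Leg 2 (354°, 4.5 km): east 4.5 sin 354° = -0.47, north 4.5 cos 354° = 4.48
Leg 3 (253°, 9.9 km): east 9.9 sin 253° = -9.47, north 9.9 cos 253° = -2.89
Leg 4 (120°, 9.4 km): east 9.4 sin 120° = 8.14, north 9.4 cos 120° = -4.70
Net east component: 1.88 km.

1.9 km east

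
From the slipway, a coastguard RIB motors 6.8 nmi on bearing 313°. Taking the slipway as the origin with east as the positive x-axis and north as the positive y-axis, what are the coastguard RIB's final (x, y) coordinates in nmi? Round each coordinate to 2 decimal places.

(-4.97, 4.64)

Leg 1 (313°, 6.8 nmi): east 6.8 sin 313° = -4.97, north 6.8 cos 313° = 4.64
Summing: -4.97 nmi east, 4.64 nmi north → (-4.97, 4.64).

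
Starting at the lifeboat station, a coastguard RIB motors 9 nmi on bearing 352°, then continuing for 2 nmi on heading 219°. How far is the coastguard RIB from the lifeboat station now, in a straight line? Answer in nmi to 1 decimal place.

Leg 1 (352°, 9 nmi): east 9 sin 352° = -1.25, north 9 cos 352° = 8.91
Leg 2 (219°, 2 nmi): east 2 sin 219° = -1.26, north 2 cos 219° = -1.55
Net: -2.51 east, 7.36 north. Distance = √((-2.51)² + (7.36)²) = 7.775 nmi.

7.8 nmi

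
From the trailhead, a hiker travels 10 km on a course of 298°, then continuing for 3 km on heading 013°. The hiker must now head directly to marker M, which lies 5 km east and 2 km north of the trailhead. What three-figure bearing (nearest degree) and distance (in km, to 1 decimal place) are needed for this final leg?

113°, 14.3 km

Leg 1 (298°, 10 km): east 10 sin 298° = -8.83, north 10 cos 298° = 4.69
Leg 2 (013°, 3 km): east 3 sin 13° = 0.67, north 3 cos 13° = 2.92
Current position: (-8.15, 7.62). Target: (5, 2). Remaining: Δeast = 13.15, Δnorth = -5.62.
Bearing = atan2(13.15, -5.62) mod 360° = 113.13°; distance = √((13.15)² + (-5.62)²) = 14.304 km.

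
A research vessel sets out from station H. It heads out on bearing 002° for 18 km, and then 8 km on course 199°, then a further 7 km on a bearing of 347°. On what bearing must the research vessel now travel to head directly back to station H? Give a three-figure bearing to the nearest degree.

168°

Leg 1 (002°, 18 km): east 18 sin 2° = 0.63, north 18 cos 2° = 17.99
Leg 2 (199°, 8 km): east 8 sin 199° = -2.60, north 8 cos 199° = -7.56
Leg 3 (347°, 7 km): east 7 sin 347° = -1.57, north 7 cos 347° = 6.82
Net displacement: -3.55 east, 17.25 north. Direction back to start is (3.55, -17.25): bearing = atan2(3.55, -17.25) mod 360° = 168.36° ≈ 168°.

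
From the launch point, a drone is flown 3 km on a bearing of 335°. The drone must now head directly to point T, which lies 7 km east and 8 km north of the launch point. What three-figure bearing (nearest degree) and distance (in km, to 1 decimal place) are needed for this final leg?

057°, 9.8 km

Leg 1 (335°, 3 km): east 3 sin 335° = -1.27, north 3 cos 335° = 2.72
Current position: (-1.27, 2.72). Target: (7, 8). Remaining: Δeast = 8.27, Δnorth = 5.28.
Bearing = atan2(8.27, 5.28) mod 360° = 57.43°; distance = √((8.27)² + (5.28)²) = 9.811 km.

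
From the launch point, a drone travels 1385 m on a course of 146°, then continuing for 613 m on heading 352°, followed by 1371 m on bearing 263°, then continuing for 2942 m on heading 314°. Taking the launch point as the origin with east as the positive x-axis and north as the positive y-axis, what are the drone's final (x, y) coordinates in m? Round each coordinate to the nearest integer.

(-2788, 1335)

Leg 1 (146°, 1385 m): east 1385 sin 146° = 774.48, north 1385 cos 146° = -1148.22
Leg 2 (352°, 613 m): east 613 sin 352° = -85.31, north 613 cos 352° = 607.03
Leg 3 (263°, 1371 m): east 1371 sin 263° = -1360.78, north 1371 cos 263° = -167.08
Leg 4 (314°, 2942 m): east 2942 sin 314° = -2116.30, north 2942 cos 314° = 2043.68
Summing: -2787.91 m east, 1335.42 m north → (-2788, 1335).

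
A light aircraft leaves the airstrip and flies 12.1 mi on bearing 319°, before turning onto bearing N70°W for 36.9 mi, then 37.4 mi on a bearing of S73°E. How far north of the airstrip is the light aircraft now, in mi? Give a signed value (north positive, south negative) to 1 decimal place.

10.8 mi

Leg 1 (319°, 12.1 mi): east 12.1 sin 319° = -7.94, north 12.1 cos 319° = 9.13
Leg 2 (N70°W, 36.9 mi): east 36.9 sin 290° = -34.67, north 36.9 cos 290° = 12.62
Leg 3 (S73°E, 37.4 mi): east 37.4 sin 107° = 35.77, north 37.4 cos 107° = -10.93
Net north component: 10.82 mi.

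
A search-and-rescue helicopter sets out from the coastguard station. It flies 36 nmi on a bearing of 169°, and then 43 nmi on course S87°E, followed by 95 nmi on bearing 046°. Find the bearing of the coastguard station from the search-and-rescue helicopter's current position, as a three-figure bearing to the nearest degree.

256°

Leg 1 (169°, 36 nmi): east 36 sin 169° = 6.87, north 36 cos 169° = -35.34
Leg 2 (S87°E, 43 nmi): east 43 sin 93° = 42.94, north 43 cos 93° = -2.25
Leg 3 (046°, 95 nmi): east 95 sin 46° = 68.34, north 95 cos 46° = 65.99
Net displacement: 118.15 east, 28.40 north. Direction back to start is (-118.15, -28.40): bearing = atan2(-118.15, -28.40) mod 360° = 256.48° ≈ 256°.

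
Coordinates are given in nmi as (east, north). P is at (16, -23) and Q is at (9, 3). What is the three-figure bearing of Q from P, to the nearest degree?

345°

Δeast = 9 − 16 = -7.00; Δnorth = 3 − -23 = 26.00.
Bearing = atan2(Δeast, Δnorth) mod 360° = 344.93° ≈ 345°.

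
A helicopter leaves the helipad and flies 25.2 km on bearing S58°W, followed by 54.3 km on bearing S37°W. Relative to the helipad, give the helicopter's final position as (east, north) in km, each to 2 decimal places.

Leg 1 (S58°W, 25.2 km): east 25.2 sin 238° = -21.37, north 25.2 cos 238° = -13.35
Leg 2 (S37°W, 54.3 km): east 54.3 sin 217° = -32.68, north 54.3 cos 217° = -43.37
Summing: -54.05 km east, -56.72 km north → (-54.05, -56.72).

(-54.05, -56.72)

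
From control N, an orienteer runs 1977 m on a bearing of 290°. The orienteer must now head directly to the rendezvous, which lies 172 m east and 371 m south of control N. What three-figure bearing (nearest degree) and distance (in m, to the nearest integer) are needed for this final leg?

117°, 2284 m

Leg 1 (290°, 1977 m): east 1977 sin 290° = -1857.77, north 1977 cos 290° = 676.17
Current position: (-1857.77, 676.17). Target: (172, -371). Remaining: Δeast = 2029.77, Δnorth = -1047.17.
Bearing = atan2(2029.77, -1047.17) mod 360° = 117.29°; distance = √((2029.77)² + (-1047.17)²) = 2283.976 m.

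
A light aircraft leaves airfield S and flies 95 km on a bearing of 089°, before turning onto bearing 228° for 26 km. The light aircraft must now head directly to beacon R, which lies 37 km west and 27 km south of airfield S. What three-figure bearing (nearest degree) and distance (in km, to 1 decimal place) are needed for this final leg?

264°, 113.2 km

Leg 1 (089°, 95 km): east 95 sin 89° = 94.99, north 95 cos 89° = 1.66
Leg 2 (228°, 26 km): east 26 sin 228° = -19.32, north 26 cos 228° = -17.40
Current position: (75.66, -15.74). Target: (-37, -27). Remaining: Δeast = -112.66, Δnorth = -11.26.
Bearing = atan2(-112.66, -11.26) mod 360° = 264.29°; distance = √((-112.66)² + (-11.26)²) = 113.225 km.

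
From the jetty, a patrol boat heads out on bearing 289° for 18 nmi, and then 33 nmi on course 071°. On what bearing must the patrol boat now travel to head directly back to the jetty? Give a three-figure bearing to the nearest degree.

Leg 1 (289°, 18 nmi): east 18 sin 289° = -17.02, north 18 cos 289° = 5.86
Leg 2 (071°, 33 nmi): east 33 sin 71° = 31.20, north 33 cos 71° = 10.74
Net displacement: 14.18 east, 16.60 north. Direction back to start is (-14.18, -16.60): bearing = atan2(-14.18, -16.60) mod 360° = 220.50° ≈ 221°.

221°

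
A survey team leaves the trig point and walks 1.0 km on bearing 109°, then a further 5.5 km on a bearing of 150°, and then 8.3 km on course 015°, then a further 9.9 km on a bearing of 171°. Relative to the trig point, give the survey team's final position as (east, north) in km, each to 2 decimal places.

Leg 1 (109°, 1.0 km): east 1.0 sin 109° = 0.95, north 1.0 cos 109° = -0.33
Leg 2 (150°, 5.5 km): east 5.5 sin 150° = 2.75, north 5.5 cos 150° = -4.76
Leg 3 (015°, 8.3 km): east 8.3 sin 15° = 2.15, north 8.3 cos 15° = 8.02
Leg 4 (171°, 9.9 km): east 9.9 sin 171° = 1.55, north 9.9 cos 171° = -9.78
Summing: 7.39 km east, -6.85 km north → (7.39, -6.85).

(7.39, -6.85)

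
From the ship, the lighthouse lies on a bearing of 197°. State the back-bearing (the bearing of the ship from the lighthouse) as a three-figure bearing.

017°

Back-bearing = 197° − 180° = 017°.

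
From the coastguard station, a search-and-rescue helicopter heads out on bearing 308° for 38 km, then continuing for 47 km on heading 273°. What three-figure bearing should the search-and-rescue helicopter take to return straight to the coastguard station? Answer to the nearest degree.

109°

Leg 1 (308°, 38 km): east 38 sin 308° = -29.94, north 38 cos 308° = 23.40
Leg 2 (273°, 47 km): east 47 sin 273° = -46.94, north 47 cos 273° = 2.46
Net displacement: -76.88 east, 25.85 north. Direction back to start is (76.88, -25.85): bearing = atan2(76.88, -25.85) mod 360° = 108.59° ≈ 109°.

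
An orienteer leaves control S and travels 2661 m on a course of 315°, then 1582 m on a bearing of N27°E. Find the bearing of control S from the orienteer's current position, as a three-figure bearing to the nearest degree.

Leg 1 (315°, 2661 m): east 2661 sin 315° = -1881.61, north 2661 cos 315° = 1881.61
Leg 2 (N27°E, 1582 m): east 1582 sin 27° = 718.21, north 1582 cos 27° = 1409.57
Net displacement: -1163.40 east, 3291.18 north. Direction back to start is (1163.40, -3291.18): bearing = atan2(1163.40, -3291.18) mod 360° = 160.53° ≈ 161°.

161°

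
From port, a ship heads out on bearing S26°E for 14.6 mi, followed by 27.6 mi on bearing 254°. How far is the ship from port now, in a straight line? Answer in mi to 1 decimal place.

Leg 1 (S26°E, 14.6 mi): east 14.6 sin 154° = 6.40, north 14.6 cos 154° = -13.12
Leg 2 (254°, 27.6 mi): east 27.6 sin 254° = -26.53, north 27.6 cos 254° = -7.61
Net: -20.13 east, -20.73 north. Distance = √((-20.13)² + (-20.73)²) = 28.896 mi.

28.9 mi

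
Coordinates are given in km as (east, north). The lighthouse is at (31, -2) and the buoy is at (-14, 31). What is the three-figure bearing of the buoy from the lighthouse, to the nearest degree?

Δeast = -14 − 31 = -45.00; Δnorth = 31 − -2 = 33.00.
Bearing = atan2(Δeast, Δnorth) mod 360° = 306.25° ≈ 306°.

306°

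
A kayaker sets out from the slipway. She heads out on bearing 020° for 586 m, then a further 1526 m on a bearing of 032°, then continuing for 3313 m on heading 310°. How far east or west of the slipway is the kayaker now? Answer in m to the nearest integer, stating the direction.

1529 m west

Leg 1 (020°, 586 m): east 586 sin 20° = 200.42, north 586 cos 20° = 550.66
Leg 2 (032°, 1526 m): east 1526 sin 32° = 808.66, north 1526 cos 32° = 1294.12
Leg 3 (310°, 3313 m): east 3313 sin 310° = -2537.91, north 3313 cos 310° = 2129.56
Net east component: -1528.82 m.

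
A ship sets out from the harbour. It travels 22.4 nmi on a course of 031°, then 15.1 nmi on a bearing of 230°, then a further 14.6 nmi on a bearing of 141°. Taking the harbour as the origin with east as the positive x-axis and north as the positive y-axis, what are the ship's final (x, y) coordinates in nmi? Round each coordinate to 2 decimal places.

Leg 1 (031°, 22.4 nmi): east 22.4 sin 31° = 11.54, north 22.4 cos 31° = 19.20
Leg 2 (230°, 15.1 nmi): east 15.1 sin 230° = -11.57, north 15.1 cos 230° = -9.71
Leg 3 (141°, 14.6 nmi): east 14.6 sin 141° = 9.19, north 14.6 cos 141° = -11.35
Summing: 9.16 nmi east, -1.85 nmi north → (9.16, -1.85).

(9.16, -1.85)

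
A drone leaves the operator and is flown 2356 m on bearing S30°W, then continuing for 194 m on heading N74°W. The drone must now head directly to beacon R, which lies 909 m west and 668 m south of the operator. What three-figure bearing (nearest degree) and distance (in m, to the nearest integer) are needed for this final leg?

019°, 1395 m

Leg 1 (S30°W, 2356 m): east 2356 sin 210° = -1178.00, north 2356 cos 210° = -2040.36
Leg 2 (N74°W, 194 m): east 194 sin 286° = -186.48, north 194 cos 286° = 53.47
Current position: (-1364.48, -1986.88). Target: (-909, -668). Remaining: Δeast = 455.48, Δnorth = 1318.88.
Bearing = atan2(455.48, 1318.88) mod 360° = 19.05°; distance = √((455.48)² + (1318.88)²) = 1395.320 m.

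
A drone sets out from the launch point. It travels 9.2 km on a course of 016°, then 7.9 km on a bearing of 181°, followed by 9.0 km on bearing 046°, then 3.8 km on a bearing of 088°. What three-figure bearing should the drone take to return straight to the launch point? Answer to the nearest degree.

Leg 1 (016°, 9.2 km): east 9.2 sin 16° = 2.54, north 9.2 cos 16° = 8.84
Leg 2 (181°, 7.9 km): east 7.9 sin 181° = -0.14, north 7.9 cos 181° = -7.90
Leg 3 (046°, 9.0 km): east 9.0 sin 46° = 6.47, north 9.0 cos 46° = 6.25
Leg 4 (088°, 3.8 km): east 3.8 sin 88° = 3.80, north 3.8 cos 88° = 0.13
Net displacement: 12.67 east, 7.33 north. Direction back to start is (-12.67, -7.33): bearing = atan2(-12.67, -7.33) mod 360° = 239.95° ≈ 240°.

240°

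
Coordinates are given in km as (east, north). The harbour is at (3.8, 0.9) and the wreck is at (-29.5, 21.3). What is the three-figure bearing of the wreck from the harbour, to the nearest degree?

301°

Δeast = -29.5 − 3.8 = -33.30; Δnorth = 21.3 − 0.9 = 20.40.
Bearing = atan2(Δeast, Δnorth) mod 360° = 301.49° ≈ 301°.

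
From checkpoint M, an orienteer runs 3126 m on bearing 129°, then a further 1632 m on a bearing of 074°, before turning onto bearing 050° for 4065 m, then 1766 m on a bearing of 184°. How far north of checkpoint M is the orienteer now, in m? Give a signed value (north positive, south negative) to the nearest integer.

-666 m

Leg 1 (129°, 3126 m): east 3126 sin 129° = 2429.36, north 3126 cos 129° = -1967.26
Leg 2 (074°, 1632 m): east 1632 sin 74° = 1568.78, north 1632 cos 74° = 449.84
Leg 3 (050°, 4065 m): east 4065 sin 50° = 3113.97, north 4065 cos 50° = 2612.93
Leg 4 (184°, 1766 m): east 1766 sin 184° = -123.19, north 1766 cos 184° = -1761.70
Net north component: -666.18 m.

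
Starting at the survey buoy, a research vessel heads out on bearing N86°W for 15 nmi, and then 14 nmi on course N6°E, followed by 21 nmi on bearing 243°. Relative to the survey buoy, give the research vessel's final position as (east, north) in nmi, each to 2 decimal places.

(-32.21, 5.44)

Leg 1 (N86°W, 15 nmi): east 15 sin 274° = -14.96, north 15 cos 274° = 1.05
Leg 2 (N6°E, 14 nmi): east 14 sin 6° = 1.46, north 14 cos 6° = 13.92
Leg 3 (243°, 21 nmi): east 21 sin 243° = -18.71, north 21 cos 243° = -9.53
Summing: -32.21 nmi east, 5.44 nmi north → (-32.21, 5.44).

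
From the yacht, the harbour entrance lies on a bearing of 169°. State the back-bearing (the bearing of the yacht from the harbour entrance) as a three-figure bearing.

Back-bearing = 169° + 180° = 349°.

349°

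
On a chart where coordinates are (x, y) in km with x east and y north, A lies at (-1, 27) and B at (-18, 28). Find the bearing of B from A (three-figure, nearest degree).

Δeast = -18 − -1 = -17.00; Δnorth = 28 − 27 = 1.00.
Bearing = atan2(Δeast, Δnorth) mod 360° = 273.37° ≈ 273°.

273°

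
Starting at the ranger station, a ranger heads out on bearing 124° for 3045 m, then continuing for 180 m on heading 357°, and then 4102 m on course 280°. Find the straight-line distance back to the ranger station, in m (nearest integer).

1727 m

Leg 1 (124°, 3045 m): east 3045 sin 124° = 2524.42, north 3045 cos 124° = -1702.74
Leg 2 (357°, 180 m): east 180 sin 357° = -9.42, north 180 cos 357° = 179.75
Leg 3 (280°, 4102 m): east 4102 sin 280° = -4039.68, north 4102 cos 280° = 712.30
Net: -1524.68 east, -810.68 north. Distance = √((-1524.68)² + (-810.68)²) = 1726.808 m.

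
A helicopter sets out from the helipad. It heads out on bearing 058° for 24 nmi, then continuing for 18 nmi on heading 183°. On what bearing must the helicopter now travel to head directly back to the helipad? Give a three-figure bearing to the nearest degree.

285°

Leg 1 (058°, 24 nmi): east 24 sin 58° = 20.35, north 24 cos 58° = 12.72
Leg 2 (183°, 18 nmi): east 18 sin 183° = -0.94, north 18 cos 183° = -17.98
Net displacement: 19.41 east, -5.26 north. Direction back to start is (-19.41, 5.26): bearing = atan2(-19.41, 5.26) mod 360° = 285.15° ≈ 285°.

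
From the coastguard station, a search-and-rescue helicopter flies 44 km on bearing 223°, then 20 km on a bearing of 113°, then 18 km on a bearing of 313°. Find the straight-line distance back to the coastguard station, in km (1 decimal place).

37.2 km

Leg 1 (223°, 44 km): east 44 sin 223° = -30.01, north 44 cos 223° = -32.18
Leg 2 (113°, 20 km): east 20 sin 113° = 18.41, north 20 cos 113° = -7.81
Leg 3 (313°, 18 km): east 18 sin 313° = -13.16, north 18 cos 313° = 12.28
Net: -24.76 east, -27.72 north. Distance = √((-24.76)² + (-27.72)²) = 37.168 km.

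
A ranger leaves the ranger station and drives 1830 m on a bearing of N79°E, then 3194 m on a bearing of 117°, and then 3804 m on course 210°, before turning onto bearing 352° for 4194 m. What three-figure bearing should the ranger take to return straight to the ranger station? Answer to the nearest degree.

Leg 1 (N79°E, 1830 m): east 1830 sin 79° = 1796.38, north 1830 cos 79° = 349.18
Leg 2 (117°, 3194 m): east 3194 sin 117° = 2845.87, north 3194 cos 117° = -1450.05
Leg 3 (210°, 3804 m): east 3804 sin 210° = -1902.00, north 3804 cos 210° = -3294.36
Leg 4 (352°, 4194 m): east 4194 sin 352° = -583.69, north 4194 cos 352° = 4153.18
Net displacement: 2156.56 east, -242.04 north. Direction back to start is (-2156.56, 242.04): bearing = atan2(-2156.56, 242.04) mod 360° = 276.40° ≈ 276°.

276°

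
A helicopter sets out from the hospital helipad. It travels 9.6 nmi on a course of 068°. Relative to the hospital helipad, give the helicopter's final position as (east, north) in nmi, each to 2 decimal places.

(8.90, 3.60)

Leg 1 (068°, 9.6 nmi): east 9.6 sin 68° = 8.90, north 9.6 cos 68° = 3.60
Summing: 8.90 nmi east, 3.60 nmi north → (8.90, 3.60).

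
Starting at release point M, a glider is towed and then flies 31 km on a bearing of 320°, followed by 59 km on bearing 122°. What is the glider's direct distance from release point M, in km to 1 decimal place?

31.0 km

Leg 1 (320°, 31 km): east 31 sin 320° = -19.93, north 31 cos 320° = 23.75
Leg 2 (122°, 59 km): east 59 sin 122° = 50.03, north 59 cos 122° = -31.27
Net: 30.11 east, -7.52 north. Distance = √((30.11)² + (-7.52)²) = 31.033 km.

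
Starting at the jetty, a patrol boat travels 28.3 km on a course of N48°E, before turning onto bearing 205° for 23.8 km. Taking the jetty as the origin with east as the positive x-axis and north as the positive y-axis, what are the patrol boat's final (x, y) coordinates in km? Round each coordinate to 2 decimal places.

Leg 1 (N48°E, 28.3 km): east 28.3 sin 48° = 21.03, north 28.3 cos 48° = 18.94
Leg 2 (205°, 23.8 km): east 23.8 sin 205° = -10.06, north 23.8 cos 205° = -21.57
Summing: 10.97 km east, -2.63 km north → (10.97, -2.63).

(10.97, -2.63)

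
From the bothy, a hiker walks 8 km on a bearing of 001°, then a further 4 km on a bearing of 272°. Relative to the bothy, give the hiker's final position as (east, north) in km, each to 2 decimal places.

(-3.86, 8.14)

Leg 1 (001°, 8 km): east 8 sin 1° = 0.14, north 8 cos 1° = 8.00
Leg 2 (272°, 4 km): east 4 sin 272° = -4.00, north 4 cos 272° = 0.14
Summing: -3.86 km east, 8.14 km north → (-3.86, 8.14).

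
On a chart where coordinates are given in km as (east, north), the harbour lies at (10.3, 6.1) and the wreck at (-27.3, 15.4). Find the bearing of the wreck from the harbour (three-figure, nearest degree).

284°

Δeast = -27.3 − 10.3 = -37.60; Δnorth = 15.4 − 6.1 = 9.30.
Bearing = atan2(Δeast, Δnorth) mod 360° = 283.89° ≈ 284°.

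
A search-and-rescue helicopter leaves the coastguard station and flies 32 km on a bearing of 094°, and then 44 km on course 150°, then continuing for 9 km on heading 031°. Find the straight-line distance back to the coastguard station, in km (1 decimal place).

Leg 1 (094°, 32 km): east 32 sin 94° = 31.92, north 32 cos 94° = -2.23
Leg 2 (150°, 44 km): east 44 sin 150° = 22.00, north 44 cos 150° = -38.11
Leg 3 (031°, 9 km): east 9 sin 31° = 4.64, north 9 cos 31° = 7.71
Net: 58.56 east, -32.62 north. Distance = √((58.56)² + (-32.62)²) = 67.031 km.

67.0 km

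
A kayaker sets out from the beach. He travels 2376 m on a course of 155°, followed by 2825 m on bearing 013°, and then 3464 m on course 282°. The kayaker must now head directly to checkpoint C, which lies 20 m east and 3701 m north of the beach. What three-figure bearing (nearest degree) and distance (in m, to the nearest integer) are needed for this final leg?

Leg 1 (155°, 2376 m): east 2376 sin 155° = 1004.14, north 2376 cos 155° = -2153.39
Leg 2 (013°, 2825 m): east 2825 sin 13° = 635.49, north 2825 cos 13° = 2752.60
Leg 3 (282°, 3464 m): east 3464 sin 282° = -3388.30, north 3464 cos 282° = 720.21
Current position: (-1748.68, 1319.41). Target: (20, 3701). Remaining: Δeast = 1768.68, Δnorth = 2381.59.
Bearing = atan2(1768.68, 2381.59) mod 360° = 36.60°; distance = √((1768.68)² + (2381.59)²) = 2966.507 m.

037°, 2967 m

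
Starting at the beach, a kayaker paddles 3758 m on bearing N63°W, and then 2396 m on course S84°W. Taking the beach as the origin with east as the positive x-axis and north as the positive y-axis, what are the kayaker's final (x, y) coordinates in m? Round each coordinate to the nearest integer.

Leg 1 (N63°W, 3758 m): east 3758 sin 297° = -3348.40, north 3758 cos 297° = 1706.10
Leg 2 (S84°W, 2396 m): east 2396 sin 264° = -2382.87, north 2396 cos 264° = -250.45
Summing: -5731.28 m east, 1455.65 m north → (-5731, 1456).

(-5731, 1456)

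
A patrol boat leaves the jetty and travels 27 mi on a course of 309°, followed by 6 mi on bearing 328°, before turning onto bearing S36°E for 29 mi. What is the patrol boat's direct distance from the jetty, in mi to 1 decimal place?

7.2 mi

Leg 1 (309°, 27 mi): east 27 sin 309° = -20.98, north 27 cos 309° = 16.99
Leg 2 (328°, 6 mi): east 6 sin 328° = -3.18, north 6 cos 328° = 5.09
Leg 3 (S36°E, 29 mi): east 29 sin 144° = 17.05, north 29 cos 144° = -23.46
Net: -7.12 east, -1.38 north. Distance = √((-7.12)² + (-1.38)²) = 7.250 mi.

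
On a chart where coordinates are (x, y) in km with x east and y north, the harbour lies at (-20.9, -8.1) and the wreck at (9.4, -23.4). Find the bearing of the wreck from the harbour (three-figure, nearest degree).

117°

Δeast = 9.4 − -20.9 = 30.30; Δnorth = -23.4 − -8.1 = -15.30.
Bearing = atan2(Δeast, Δnorth) mod 360° = 116.79° ≈ 117°.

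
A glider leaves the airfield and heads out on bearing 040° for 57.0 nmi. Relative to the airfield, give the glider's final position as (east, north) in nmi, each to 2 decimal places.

(36.64, 43.66)

Leg 1 (040°, 57.0 nmi): east 57.0 sin 40° = 36.64, north 57.0 cos 40° = 43.66
Summing: 36.64 nmi east, 43.66 nmi north → (36.64, 43.66).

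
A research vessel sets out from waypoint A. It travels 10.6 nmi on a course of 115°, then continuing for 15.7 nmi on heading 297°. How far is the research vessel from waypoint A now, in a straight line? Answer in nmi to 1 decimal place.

5.1 nmi

Leg 1 (115°, 10.6 nmi): east 10.6 sin 115° = 9.61, north 10.6 cos 115° = -4.48
Leg 2 (297°, 15.7 nmi): east 15.7 sin 297° = -13.99, north 15.7 cos 297° = 7.13
Net: -4.38 east, 2.65 north. Distance = √((-4.38)² + (2.65)²) = 5.120 nmi.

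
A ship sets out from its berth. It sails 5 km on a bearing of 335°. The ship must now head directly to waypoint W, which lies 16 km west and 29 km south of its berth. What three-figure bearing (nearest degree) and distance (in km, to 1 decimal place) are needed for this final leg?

202°, 36.3 km

Leg 1 (335°, 5 km): east 5 sin 335° = -2.11, north 5 cos 335° = 4.53
Current position: (-2.11, 4.53). Target: (-16, -29). Remaining: Δeast = -13.89, Δnorth = -33.53.
Bearing = atan2(-13.89, -33.53) mod 360° = 202.50°; distance = √((-13.89)² + (-33.53)²) = 36.293 km.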